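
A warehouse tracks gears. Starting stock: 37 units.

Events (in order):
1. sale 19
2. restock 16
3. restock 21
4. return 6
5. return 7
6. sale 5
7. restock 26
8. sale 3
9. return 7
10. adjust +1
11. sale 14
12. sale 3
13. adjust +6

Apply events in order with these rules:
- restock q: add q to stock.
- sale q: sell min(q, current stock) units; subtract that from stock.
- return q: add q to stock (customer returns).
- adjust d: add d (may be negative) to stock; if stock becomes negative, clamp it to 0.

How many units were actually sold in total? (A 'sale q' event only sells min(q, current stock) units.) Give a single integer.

Processing events:
Start: stock = 37
  Event 1 (sale 19): sell min(19,37)=19. stock: 37 - 19 = 18. total_sold = 19
  Event 2 (restock 16): 18 + 16 = 34
  Event 3 (restock 21): 34 + 21 = 55
  Event 4 (return 6): 55 + 6 = 61
  Event 5 (return 7): 61 + 7 = 68
  Event 6 (sale 5): sell min(5,68)=5. stock: 68 - 5 = 63. total_sold = 24
  Event 7 (restock 26): 63 + 26 = 89
  Event 8 (sale 3): sell min(3,89)=3. stock: 89 - 3 = 86. total_sold = 27
  Event 9 (return 7): 86 + 7 = 93
  Event 10 (adjust +1): 93 + 1 = 94
  Event 11 (sale 14): sell min(14,94)=14. stock: 94 - 14 = 80. total_sold = 41
  Event 12 (sale 3): sell min(3,80)=3. stock: 80 - 3 = 77. total_sold = 44
  Event 13 (adjust +6): 77 + 6 = 83
Final: stock = 83, total_sold = 44

Answer: 44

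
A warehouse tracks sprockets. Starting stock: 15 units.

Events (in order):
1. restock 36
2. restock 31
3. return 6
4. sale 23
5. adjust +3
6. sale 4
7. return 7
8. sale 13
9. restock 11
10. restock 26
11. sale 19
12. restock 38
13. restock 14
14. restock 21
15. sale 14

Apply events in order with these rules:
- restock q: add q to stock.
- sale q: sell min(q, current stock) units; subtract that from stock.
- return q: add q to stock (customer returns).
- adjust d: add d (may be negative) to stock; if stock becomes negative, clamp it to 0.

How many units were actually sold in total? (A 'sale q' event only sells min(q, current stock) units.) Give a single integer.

Answer: 73

Derivation:
Processing events:
Start: stock = 15
  Event 1 (restock 36): 15 + 36 = 51
  Event 2 (restock 31): 51 + 31 = 82
  Event 3 (return 6): 82 + 6 = 88
  Event 4 (sale 23): sell min(23,88)=23. stock: 88 - 23 = 65. total_sold = 23
  Event 5 (adjust +3): 65 + 3 = 68
  Event 6 (sale 4): sell min(4,68)=4. stock: 68 - 4 = 64. total_sold = 27
  Event 7 (return 7): 64 + 7 = 71
  Event 8 (sale 13): sell min(13,71)=13. stock: 71 - 13 = 58. total_sold = 40
  Event 9 (restock 11): 58 + 11 = 69
  Event 10 (restock 26): 69 + 26 = 95
  Event 11 (sale 19): sell min(19,95)=19. stock: 95 - 19 = 76. total_sold = 59
  Event 12 (restock 38): 76 + 38 = 114
  Event 13 (restock 14): 114 + 14 = 128
  Event 14 (restock 21): 128 + 21 = 149
  Event 15 (sale 14): sell min(14,149)=14. stock: 149 - 14 = 135. total_sold = 73
Final: stock = 135, total_sold = 73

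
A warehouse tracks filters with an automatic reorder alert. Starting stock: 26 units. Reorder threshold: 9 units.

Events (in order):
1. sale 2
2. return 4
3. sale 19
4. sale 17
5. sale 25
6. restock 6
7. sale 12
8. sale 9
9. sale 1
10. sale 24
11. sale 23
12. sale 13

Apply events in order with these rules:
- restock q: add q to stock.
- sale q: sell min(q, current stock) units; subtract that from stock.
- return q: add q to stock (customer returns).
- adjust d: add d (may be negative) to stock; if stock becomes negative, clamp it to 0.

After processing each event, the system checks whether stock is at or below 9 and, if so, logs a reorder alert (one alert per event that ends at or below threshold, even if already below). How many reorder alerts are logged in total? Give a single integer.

Answer: 10

Derivation:
Processing events:
Start: stock = 26
  Event 1 (sale 2): sell min(2,26)=2. stock: 26 - 2 = 24. total_sold = 2
  Event 2 (return 4): 24 + 4 = 28
  Event 3 (sale 19): sell min(19,28)=19. stock: 28 - 19 = 9. total_sold = 21
  Event 4 (sale 17): sell min(17,9)=9. stock: 9 - 9 = 0. total_sold = 30
  Event 5 (sale 25): sell min(25,0)=0. stock: 0 - 0 = 0. total_sold = 30
  Event 6 (restock 6): 0 + 6 = 6
  Event 7 (sale 12): sell min(12,6)=6. stock: 6 - 6 = 0. total_sold = 36
  Event 8 (sale 9): sell min(9,0)=0. stock: 0 - 0 = 0. total_sold = 36
  Event 9 (sale 1): sell min(1,0)=0. stock: 0 - 0 = 0. total_sold = 36
  Event 10 (sale 24): sell min(24,0)=0. stock: 0 - 0 = 0. total_sold = 36
  Event 11 (sale 23): sell min(23,0)=0. stock: 0 - 0 = 0. total_sold = 36
  Event 12 (sale 13): sell min(13,0)=0. stock: 0 - 0 = 0. total_sold = 36
Final: stock = 0, total_sold = 36

Checking against threshold 9:
  After event 1: stock=24 > 9
  After event 2: stock=28 > 9
  After event 3: stock=9 <= 9 -> ALERT
  After event 4: stock=0 <= 9 -> ALERT
  After event 5: stock=0 <= 9 -> ALERT
  After event 6: stock=6 <= 9 -> ALERT
  After event 7: stock=0 <= 9 -> ALERT
  After event 8: stock=0 <= 9 -> ALERT
  After event 9: stock=0 <= 9 -> ALERT
  After event 10: stock=0 <= 9 -> ALERT
  After event 11: stock=0 <= 9 -> ALERT
  After event 12: stock=0 <= 9 -> ALERT
Alert events: [3, 4, 5, 6, 7, 8, 9, 10, 11, 12]. Count = 10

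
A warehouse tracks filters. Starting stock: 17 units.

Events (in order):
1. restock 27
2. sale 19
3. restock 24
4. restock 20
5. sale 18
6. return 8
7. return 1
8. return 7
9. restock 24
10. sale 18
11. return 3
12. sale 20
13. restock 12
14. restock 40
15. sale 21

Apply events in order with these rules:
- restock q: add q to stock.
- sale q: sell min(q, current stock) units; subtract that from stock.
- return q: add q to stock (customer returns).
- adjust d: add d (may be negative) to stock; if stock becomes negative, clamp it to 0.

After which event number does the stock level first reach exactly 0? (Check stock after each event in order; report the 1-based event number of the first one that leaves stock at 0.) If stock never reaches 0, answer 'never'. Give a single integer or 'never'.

Answer: never

Derivation:
Processing events:
Start: stock = 17
  Event 1 (restock 27): 17 + 27 = 44
  Event 2 (sale 19): sell min(19,44)=19. stock: 44 - 19 = 25. total_sold = 19
  Event 3 (restock 24): 25 + 24 = 49
  Event 4 (restock 20): 49 + 20 = 69
  Event 5 (sale 18): sell min(18,69)=18. stock: 69 - 18 = 51. total_sold = 37
  Event 6 (return 8): 51 + 8 = 59
  Event 7 (return 1): 59 + 1 = 60
  Event 8 (return 7): 60 + 7 = 67
  Event 9 (restock 24): 67 + 24 = 91
  Event 10 (sale 18): sell min(18,91)=18. stock: 91 - 18 = 73. total_sold = 55
  Event 11 (return 3): 73 + 3 = 76
  Event 12 (sale 20): sell min(20,76)=20. stock: 76 - 20 = 56. total_sold = 75
  Event 13 (restock 12): 56 + 12 = 68
  Event 14 (restock 40): 68 + 40 = 108
  Event 15 (sale 21): sell min(21,108)=21. stock: 108 - 21 = 87. total_sold = 96
Final: stock = 87, total_sold = 96

Stock never reaches 0.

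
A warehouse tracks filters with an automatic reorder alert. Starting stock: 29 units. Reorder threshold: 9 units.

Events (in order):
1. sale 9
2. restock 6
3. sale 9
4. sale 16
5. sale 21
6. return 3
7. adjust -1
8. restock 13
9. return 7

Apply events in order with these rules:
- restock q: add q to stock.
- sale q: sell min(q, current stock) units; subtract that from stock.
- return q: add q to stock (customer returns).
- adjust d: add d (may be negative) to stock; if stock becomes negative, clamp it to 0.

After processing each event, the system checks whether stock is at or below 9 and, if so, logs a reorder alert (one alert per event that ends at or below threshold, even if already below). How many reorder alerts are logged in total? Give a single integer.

Answer: 4

Derivation:
Processing events:
Start: stock = 29
  Event 1 (sale 9): sell min(9,29)=9. stock: 29 - 9 = 20. total_sold = 9
  Event 2 (restock 6): 20 + 6 = 26
  Event 3 (sale 9): sell min(9,26)=9. stock: 26 - 9 = 17. total_sold = 18
  Event 4 (sale 16): sell min(16,17)=16. stock: 17 - 16 = 1. total_sold = 34
  Event 5 (sale 21): sell min(21,1)=1. stock: 1 - 1 = 0. total_sold = 35
  Event 6 (return 3): 0 + 3 = 3
  Event 7 (adjust -1): 3 + -1 = 2
  Event 8 (restock 13): 2 + 13 = 15
  Event 9 (return 7): 15 + 7 = 22
Final: stock = 22, total_sold = 35

Checking against threshold 9:
  After event 1: stock=20 > 9
  After event 2: stock=26 > 9
  After event 3: stock=17 > 9
  After event 4: stock=1 <= 9 -> ALERT
  After event 5: stock=0 <= 9 -> ALERT
  After event 6: stock=3 <= 9 -> ALERT
  After event 7: stock=2 <= 9 -> ALERT
  After event 8: stock=15 > 9
  After event 9: stock=22 > 9
Alert events: [4, 5, 6, 7]. Count = 4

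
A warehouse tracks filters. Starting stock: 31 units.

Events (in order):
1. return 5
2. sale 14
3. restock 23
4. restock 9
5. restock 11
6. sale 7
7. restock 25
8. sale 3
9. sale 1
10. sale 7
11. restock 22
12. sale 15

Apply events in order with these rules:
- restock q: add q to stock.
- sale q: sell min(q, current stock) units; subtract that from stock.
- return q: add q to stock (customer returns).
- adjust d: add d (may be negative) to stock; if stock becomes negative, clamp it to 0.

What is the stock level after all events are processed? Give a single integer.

Processing events:
Start: stock = 31
  Event 1 (return 5): 31 + 5 = 36
  Event 2 (sale 14): sell min(14,36)=14. stock: 36 - 14 = 22. total_sold = 14
  Event 3 (restock 23): 22 + 23 = 45
  Event 4 (restock 9): 45 + 9 = 54
  Event 5 (restock 11): 54 + 11 = 65
  Event 6 (sale 7): sell min(7,65)=7. stock: 65 - 7 = 58. total_sold = 21
  Event 7 (restock 25): 58 + 25 = 83
  Event 8 (sale 3): sell min(3,83)=3. stock: 83 - 3 = 80. total_sold = 24
  Event 9 (sale 1): sell min(1,80)=1. stock: 80 - 1 = 79. total_sold = 25
  Event 10 (sale 7): sell min(7,79)=7. stock: 79 - 7 = 72. total_sold = 32
  Event 11 (restock 22): 72 + 22 = 94
  Event 12 (sale 15): sell min(15,94)=15. stock: 94 - 15 = 79. total_sold = 47
Final: stock = 79, total_sold = 47

Answer: 79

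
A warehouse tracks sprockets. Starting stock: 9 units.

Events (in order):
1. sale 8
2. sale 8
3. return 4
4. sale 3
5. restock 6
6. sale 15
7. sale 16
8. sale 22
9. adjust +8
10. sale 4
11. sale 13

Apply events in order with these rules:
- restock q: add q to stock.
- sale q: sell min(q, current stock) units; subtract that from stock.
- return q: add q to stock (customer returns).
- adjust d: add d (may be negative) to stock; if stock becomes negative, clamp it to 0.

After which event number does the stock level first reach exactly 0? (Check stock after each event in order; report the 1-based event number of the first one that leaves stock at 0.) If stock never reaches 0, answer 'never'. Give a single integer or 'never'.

Answer: 2

Derivation:
Processing events:
Start: stock = 9
  Event 1 (sale 8): sell min(8,9)=8. stock: 9 - 8 = 1. total_sold = 8
  Event 2 (sale 8): sell min(8,1)=1. stock: 1 - 1 = 0. total_sold = 9
  Event 3 (return 4): 0 + 4 = 4
  Event 4 (sale 3): sell min(3,4)=3. stock: 4 - 3 = 1. total_sold = 12
  Event 5 (restock 6): 1 + 6 = 7
  Event 6 (sale 15): sell min(15,7)=7. stock: 7 - 7 = 0. total_sold = 19
  Event 7 (sale 16): sell min(16,0)=0. stock: 0 - 0 = 0. total_sold = 19
  Event 8 (sale 22): sell min(22,0)=0. stock: 0 - 0 = 0. total_sold = 19
  Event 9 (adjust +8): 0 + 8 = 8
  Event 10 (sale 4): sell min(4,8)=4. stock: 8 - 4 = 4. total_sold = 23
  Event 11 (sale 13): sell min(13,4)=4. stock: 4 - 4 = 0. total_sold = 27
Final: stock = 0, total_sold = 27

First zero at event 2.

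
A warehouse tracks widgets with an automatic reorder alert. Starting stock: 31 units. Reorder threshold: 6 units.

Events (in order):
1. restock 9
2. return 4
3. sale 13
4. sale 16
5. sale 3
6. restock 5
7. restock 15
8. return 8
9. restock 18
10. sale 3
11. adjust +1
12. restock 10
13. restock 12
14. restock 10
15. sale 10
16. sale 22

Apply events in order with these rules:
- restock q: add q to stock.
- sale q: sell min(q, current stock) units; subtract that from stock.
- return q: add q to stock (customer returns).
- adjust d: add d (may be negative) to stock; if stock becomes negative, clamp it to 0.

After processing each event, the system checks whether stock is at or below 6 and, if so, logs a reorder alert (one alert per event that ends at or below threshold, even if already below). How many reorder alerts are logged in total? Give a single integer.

Answer: 0

Derivation:
Processing events:
Start: stock = 31
  Event 1 (restock 9): 31 + 9 = 40
  Event 2 (return 4): 40 + 4 = 44
  Event 3 (sale 13): sell min(13,44)=13. stock: 44 - 13 = 31. total_sold = 13
  Event 4 (sale 16): sell min(16,31)=16. stock: 31 - 16 = 15. total_sold = 29
  Event 5 (sale 3): sell min(3,15)=3. stock: 15 - 3 = 12. total_sold = 32
  Event 6 (restock 5): 12 + 5 = 17
  Event 7 (restock 15): 17 + 15 = 32
  Event 8 (return 8): 32 + 8 = 40
  Event 9 (restock 18): 40 + 18 = 58
  Event 10 (sale 3): sell min(3,58)=3. stock: 58 - 3 = 55. total_sold = 35
  Event 11 (adjust +1): 55 + 1 = 56
  Event 12 (restock 10): 56 + 10 = 66
  Event 13 (restock 12): 66 + 12 = 78
  Event 14 (restock 10): 78 + 10 = 88
  Event 15 (sale 10): sell min(10,88)=10. stock: 88 - 10 = 78. total_sold = 45
  Event 16 (sale 22): sell min(22,78)=22. stock: 78 - 22 = 56. total_sold = 67
Final: stock = 56, total_sold = 67

Checking against threshold 6:
  After event 1: stock=40 > 6
  After event 2: stock=44 > 6
  After event 3: stock=31 > 6
  After event 4: stock=15 > 6
  After event 5: stock=12 > 6
  After event 6: stock=17 > 6
  After event 7: stock=32 > 6
  After event 8: stock=40 > 6
  After event 9: stock=58 > 6
  After event 10: stock=55 > 6
  After event 11: stock=56 > 6
  After event 12: stock=66 > 6
  After event 13: stock=78 > 6
  After event 14: stock=88 > 6
  After event 15: stock=78 > 6
  After event 16: stock=56 > 6
Alert events: []. Count = 0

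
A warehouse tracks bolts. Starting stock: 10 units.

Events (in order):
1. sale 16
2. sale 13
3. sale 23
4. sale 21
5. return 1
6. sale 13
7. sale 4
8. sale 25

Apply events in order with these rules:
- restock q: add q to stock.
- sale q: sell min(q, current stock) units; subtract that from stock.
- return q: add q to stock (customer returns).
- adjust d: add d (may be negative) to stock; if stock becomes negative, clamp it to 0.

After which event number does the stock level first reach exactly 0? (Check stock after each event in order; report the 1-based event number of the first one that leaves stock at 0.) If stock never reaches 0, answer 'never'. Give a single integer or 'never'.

Processing events:
Start: stock = 10
  Event 1 (sale 16): sell min(16,10)=10. stock: 10 - 10 = 0. total_sold = 10
  Event 2 (sale 13): sell min(13,0)=0. stock: 0 - 0 = 0. total_sold = 10
  Event 3 (sale 23): sell min(23,0)=0. stock: 0 - 0 = 0. total_sold = 10
  Event 4 (sale 21): sell min(21,0)=0. stock: 0 - 0 = 0. total_sold = 10
  Event 5 (return 1): 0 + 1 = 1
  Event 6 (sale 13): sell min(13,1)=1. stock: 1 - 1 = 0. total_sold = 11
  Event 7 (sale 4): sell min(4,0)=0. stock: 0 - 0 = 0. total_sold = 11
  Event 8 (sale 25): sell min(25,0)=0. stock: 0 - 0 = 0. total_sold = 11
Final: stock = 0, total_sold = 11

First zero at event 1.

Answer: 1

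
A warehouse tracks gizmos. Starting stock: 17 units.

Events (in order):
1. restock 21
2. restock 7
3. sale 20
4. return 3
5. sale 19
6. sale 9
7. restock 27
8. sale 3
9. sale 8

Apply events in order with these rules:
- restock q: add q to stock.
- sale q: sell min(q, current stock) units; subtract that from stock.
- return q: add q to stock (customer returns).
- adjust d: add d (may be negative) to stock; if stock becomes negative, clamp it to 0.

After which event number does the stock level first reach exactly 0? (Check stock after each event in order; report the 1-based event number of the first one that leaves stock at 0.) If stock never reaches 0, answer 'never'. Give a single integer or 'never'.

Processing events:
Start: stock = 17
  Event 1 (restock 21): 17 + 21 = 38
  Event 2 (restock 7): 38 + 7 = 45
  Event 3 (sale 20): sell min(20,45)=20. stock: 45 - 20 = 25. total_sold = 20
  Event 4 (return 3): 25 + 3 = 28
  Event 5 (sale 19): sell min(19,28)=19. stock: 28 - 19 = 9. total_sold = 39
  Event 6 (sale 9): sell min(9,9)=9. stock: 9 - 9 = 0. total_sold = 48
  Event 7 (restock 27): 0 + 27 = 27
  Event 8 (sale 3): sell min(3,27)=3. stock: 27 - 3 = 24. total_sold = 51
  Event 9 (sale 8): sell min(8,24)=8. stock: 24 - 8 = 16. total_sold = 59
Final: stock = 16, total_sold = 59

First zero at event 6.

Answer: 6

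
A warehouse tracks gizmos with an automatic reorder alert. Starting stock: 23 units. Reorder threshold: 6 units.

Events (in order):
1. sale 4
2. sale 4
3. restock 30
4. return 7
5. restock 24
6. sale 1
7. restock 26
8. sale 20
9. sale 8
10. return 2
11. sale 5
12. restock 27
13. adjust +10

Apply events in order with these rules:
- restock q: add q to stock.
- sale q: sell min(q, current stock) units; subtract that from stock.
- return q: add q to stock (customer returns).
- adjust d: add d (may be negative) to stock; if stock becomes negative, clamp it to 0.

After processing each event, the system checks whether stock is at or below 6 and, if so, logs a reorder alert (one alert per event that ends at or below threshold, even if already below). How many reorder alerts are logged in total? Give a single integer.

Answer: 0

Derivation:
Processing events:
Start: stock = 23
  Event 1 (sale 4): sell min(4,23)=4. stock: 23 - 4 = 19. total_sold = 4
  Event 2 (sale 4): sell min(4,19)=4. stock: 19 - 4 = 15. total_sold = 8
  Event 3 (restock 30): 15 + 30 = 45
  Event 4 (return 7): 45 + 7 = 52
  Event 5 (restock 24): 52 + 24 = 76
  Event 6 (sale 1): sell min(1,76)=1. stock: 76 - 1 = 75. total_sold = 9
  Event 7 (restock 26): 75 + 26 = 101
  Event 8 (sale 20): sell min(20,101)=20. stock: 101 - 20 = 81. total_sold = 29
  Event 9 (sale 8): sell min(8,81)=8. stock: 81 - 8 = 73. total_sold = 37
  Event 10 (return 2): 73 + 2 = 75
  Event 11 (sale 5): sell min(5,75)=5. stock: 75 - 5 = 70. total_sold = 42
  Event 12 (restock 27): 70 + 27 = 97
  Event 13 (adjust +10): 97 + 10 = 107
Final: stock = 107, total_sold = 42

Checking against threshold 6:
  After event 1: stock=19 > 6
  After event 2: stock=15 > 6
  After event 3: stock=45 > 6
  After event 4: stock=52 > 6
  After event 5: stock=76 > 6
  After event 6: stock=75 > 6
  After event 7: stock=101 > 6
  After event 8: stock=81 > 6
  After event 9: stock=73 > 6
  After event 10: stock=75 > 6
  After event 11: stock=70 > 6
  After event 12: stock=97 > 6
  After event 13: stock=107 > 6
Alert events: []. Count = 0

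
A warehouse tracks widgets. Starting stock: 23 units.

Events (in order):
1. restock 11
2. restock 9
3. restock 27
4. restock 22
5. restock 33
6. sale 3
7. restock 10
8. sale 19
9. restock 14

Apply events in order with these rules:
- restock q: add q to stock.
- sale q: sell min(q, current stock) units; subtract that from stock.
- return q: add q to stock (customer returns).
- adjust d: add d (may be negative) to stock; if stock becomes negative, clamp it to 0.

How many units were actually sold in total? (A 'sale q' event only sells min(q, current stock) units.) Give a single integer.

Answer: 22

Derivation:
Processing events:
Start: stock = 23
  Event 1 (restock 11): 23 + 11 = 34
  Event 2 (restock 9): 34 + 9 = 43
  Event 3 (restock 27): 43 + 27 = 70
  Event 4 (restock 22): 70 + 22 = 92
  Event 5 (restock 33): 92 + 33 = 125
  Event 6 (sale 3): sell min(3,125)=3. stock: 125 - 3 = 122. total_sold = 3
  Event 7 (restock 10): 122 + 10 = 132
  Event 8 (sale 19): sell min(19,132)=19. stock: 132 - 19 = 113. total_sold = 22
  Event 9 (restock 14): 113 + 14 = 127
Final: stock = 127, total_sold = 22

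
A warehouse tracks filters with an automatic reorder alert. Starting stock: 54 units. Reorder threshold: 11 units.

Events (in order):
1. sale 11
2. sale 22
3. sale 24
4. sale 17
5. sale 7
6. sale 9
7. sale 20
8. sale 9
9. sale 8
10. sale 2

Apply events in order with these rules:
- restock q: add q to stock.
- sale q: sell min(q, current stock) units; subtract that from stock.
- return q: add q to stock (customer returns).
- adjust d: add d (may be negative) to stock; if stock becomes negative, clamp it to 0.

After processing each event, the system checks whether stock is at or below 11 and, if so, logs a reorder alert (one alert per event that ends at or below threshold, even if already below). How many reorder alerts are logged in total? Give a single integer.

Answer: 8

Derivation:
Processing events:
Start: stock = 54
  Event 1 (sale 11): sell min(11,54)=11. stock: 54 - 11 = 43. total_sold = 11
  Event 2 (sale 22): sell min(22,43)=22. stock: 43 - 22 = 21. total_sold = 33
  Event 3 (sale 24): sell min(24,21)=21. stock: 21 - 21 = 0. total_sold = 54
  Event 4 (sale 17): sell min(17,0)=0. stock: 0 - 0 = 0. total_sold = 54
  Event 5 (sale 7): sell min(7,0)=0. stock: 0 - 0 = 0. total_sold = 54
  Event 6 (sale 9): sell min(9,0)=0. stock: 0 - 0 = 0. total_sold = 54
  Event 7 (sale 20): sell min(20,0)=0. stock: 0 - 0 = 0. total_sold = 54
  Event 8 (sale 9): sell min(9,0)=0. stock: 0 - 0 = 0. total_sold = 54
  Event 9 (sale 8): sell min(8,0)=0. stock: 0 - 0 = 0. total_sold = 54
  Event 10 (sale 2): sell min(2,0)=0. stock: 0 - 0 = 0. total_sold = 54
Final: stock = 0, total_sold = 54

Checking against threshold 11:
  After event 1: stock=43 > 11
  After event 2: stock=21 > 11
  After event 3: stock=0 <= 11 -> ALERT
  After event 4: stock=0 <= 11 -> ALERT
  After event 5: stock=0 <= 11 -> ALERT
  After event 6: stock=0 <= 11 -> ALERT
  After event 7: stock=0 <= 11 -> ALERT
  After event 8: stock=0 <= 11 -> ALERT
  After event 9: stock=0 <= 11 -> ALERT
  After event 10: stock=0 <= 11 -> ALERT
Alert events: [3, 4, 5, 6, 7, 8, 9, 10]. Count = 8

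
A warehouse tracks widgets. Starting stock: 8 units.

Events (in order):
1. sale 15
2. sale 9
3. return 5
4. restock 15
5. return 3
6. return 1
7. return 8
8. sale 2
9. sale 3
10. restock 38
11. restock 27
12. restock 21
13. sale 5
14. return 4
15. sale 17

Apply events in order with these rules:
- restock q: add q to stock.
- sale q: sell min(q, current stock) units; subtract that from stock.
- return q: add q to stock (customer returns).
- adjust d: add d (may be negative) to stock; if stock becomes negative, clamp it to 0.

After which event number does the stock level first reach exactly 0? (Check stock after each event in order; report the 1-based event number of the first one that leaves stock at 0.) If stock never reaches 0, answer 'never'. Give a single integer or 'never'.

Answer: 1

Derivation:
Processing events:
Start: stock = 8
  Event 1 (sale 15): sell min(15,8)=8. stock: 8 - 8 = 0. total_sold = 8
  Event 2 (sale 9): sell min(9,0)=0. stock: 0 - 0 = 0. total_sold = 8
  Event 3 (return 5): 0 + 5 = 5
  Event 4 (restock 15): 5 + 15 = 20
  Event 5 (return 3): 20 + 3 = 23
  Event 6 (return 1): 23 + 1 = 24
  Event 7 (return 8): 24 + 8 = 32
  Event 8 (sale 2): sell min(2,32)=2. stock: 32 - 2 = 30. total_sold = 10
  Event 9 (sale 3): sell min(3,30)=3. stock: 30 - 3 = 27. total_sold = 13
  Event 10 (restock 38): 27 + 38 = 65
  Event 11 (restock 27): 65 + 27 = 92
  Event 12 (restock 21): 92 + 21 = 113
  Event 13 (sale 5): sell min(5,113)=5. stock: 113 - 5 = 108. total_sold = 18
  Event 14 (return 4): 108 + 4 = 112
  Event 15 (sale 17): sell min(17,112)=17. stock: 112 - 17 = 95. total_sold = 35
Final: stock = 95, total_sold = 35

First zero at event 1.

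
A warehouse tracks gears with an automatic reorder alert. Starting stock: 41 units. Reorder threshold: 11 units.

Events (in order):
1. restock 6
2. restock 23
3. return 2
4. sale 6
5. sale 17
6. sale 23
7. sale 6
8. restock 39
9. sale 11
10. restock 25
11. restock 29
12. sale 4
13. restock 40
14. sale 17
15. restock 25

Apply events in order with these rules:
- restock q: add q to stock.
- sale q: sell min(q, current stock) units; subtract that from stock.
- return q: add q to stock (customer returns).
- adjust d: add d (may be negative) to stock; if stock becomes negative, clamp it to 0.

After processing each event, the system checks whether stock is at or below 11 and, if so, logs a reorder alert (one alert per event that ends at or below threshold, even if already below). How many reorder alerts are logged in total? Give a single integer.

Processing events:
Start: stock = 41
  Event 1 (restock 6): 41 + 6 = 47
  Event 2 (restock 23): 47 + 23 = 70
  Event 3 (return 2): 70 + 2 = 72
  Event 4 (sale 6): sell min(6,72)=6. stock: 72 - 6 = 66. total_sold = 6
  Event 5 (sale 17): sell min(17,66)=17. stock: 66 - 17 = 49. total_sold = 23
  Event 6 (sale 23): sell min(23,49)=23. stock: 49 - 23 = 26. total_sold = 46
  Event 7 (sale 6): sell min(6,26)=6. stock: 26 - 6 = 20. total_sold = 52
  Event 8 (restock 39): 20 + 39 = 59
  Event 9 (sale 11): sell min(11,59)=11. stock: 59 - 11 = 48. total_sold = 63
  Event 10 (restock 25): 48 + 25 = 73
  Event 11 (restock 29): 73 + 29 = 102
  Event 12 (sale 4): sell min(4,102)=4. stock: 102 - 4 = 98. total_sold = 67
  Event 13 (restock 40): 98 + 40 = 138
  Event 14 (sale 17): sell min(17,138)=17. stock: 138 - 17 = 121. total_sold = 84
  Event 15 (restock 25): 121 + 25 = 146
Final: stock = 146, total_sold = 84

Checking against threshold 11:
  After event 1: stock=47 > 11
  After event 2: stock=70 > 11
  After event 3: stock=72 > 11
  After event 4: stock=66 > 11
  After event 5: stock=49 > 11
  After event 6: stock=26 > 11
  After event 7: stock=20 > 11
  After event 8: stock=59 > 11
  After event 9: stock=48 > 11
  After event 10: stock=73 > 11
  After event 11: stock=102 > 11
  After event 12: stock=98 > 11
  After event 13: stock=138 > 11
  After event 14: stock=121 > 11
  After event 15: stock=146 > 11
Alert events: []. Count = 0

Answer: 0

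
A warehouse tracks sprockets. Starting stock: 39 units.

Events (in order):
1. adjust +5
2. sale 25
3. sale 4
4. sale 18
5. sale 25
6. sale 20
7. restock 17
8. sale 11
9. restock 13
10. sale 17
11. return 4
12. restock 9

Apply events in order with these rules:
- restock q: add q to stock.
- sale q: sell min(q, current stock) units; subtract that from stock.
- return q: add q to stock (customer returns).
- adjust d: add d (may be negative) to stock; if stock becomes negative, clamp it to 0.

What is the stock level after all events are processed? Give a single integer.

Answer: 15

Derivation:
Processing events:
Start: stock = 39
  Event 1 (adjust +5): 39 + 5 = 44
  Event 2 (sale 25): sell min(25,44)=25. stock: 44 - 25 = 19. total_sold = 25
  Event 3 (sale 4): sell min(4,19)=4. stock: 19 - 4 = 15. total_sold = 29
  Event 4 (sale 18): sell min(18,15)=15. stock: 15 - 15 = 0. total_sold = 44
  Event 5 (sale 25): sell min(25,0)=0. stock: 0 - 0 = 0. total_sold = 44
  Event 6 (sale 20): sell min(20,0)=0. stock: 0 - 0 = 0. total_sold = 44
  Event 7 (restock 17): 0 + 17 = 17
  Event 8 (sale 11): sell min(11,17)=11. stock: 17 - 11 = 6. total_sold = 55
  Event 9 (restock 13): 6 + 13 = 19
  Event 10 (sale 17): sell min(17,19)=17. stock: 19 - 17 = 2. total_sold = 72
  Event 11 (return 4): 2 + 4 = 6
  Event 12 (restock 9): 6 + 9 = 15
Final: stock = 15, total_sold = 72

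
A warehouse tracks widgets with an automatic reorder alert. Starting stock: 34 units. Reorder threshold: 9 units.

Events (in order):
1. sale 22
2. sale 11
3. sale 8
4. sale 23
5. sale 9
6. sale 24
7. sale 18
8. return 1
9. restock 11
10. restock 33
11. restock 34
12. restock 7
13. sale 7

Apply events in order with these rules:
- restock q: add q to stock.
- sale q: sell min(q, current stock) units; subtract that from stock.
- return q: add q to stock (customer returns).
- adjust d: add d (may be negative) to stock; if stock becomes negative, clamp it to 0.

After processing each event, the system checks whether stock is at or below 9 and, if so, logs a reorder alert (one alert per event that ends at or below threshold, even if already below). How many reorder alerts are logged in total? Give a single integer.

Processing events:
Start: stock = 34
  Event 1 (sale 22): sell min(22,34)=22. stock: 34 - 22 = 12. total_sold = 22
  Event 2 (sale 11): sell min(11,12)=11. stock: 12 - 11 = 1. total_sold = 33
  Event 3 (sale 8): sell min(8,1)=1. stock: 1 - 1 = 0. total_sold = 34
  Event 4 (sale 23): sell min(23,0)=0. stock: 0 - 0 = 0. total_sold = 34
  Event 5 (sale 9): sell min(9,0)=0. stock: 0 - 0 = 0. total_sold = 34
  Event 6 (sale 24): sell min(24,0)=0. stock: 0 - 0 = 0. total_sold = 34
  Event 7 (sale 18): sell min(18,0)=0. stock: 0 - 0 = 0. total_sold = 34
  Event 8 (return 1): 0 + 1 = 1
  Event 9 (restock 11): 1 + 11 = 12
  Event 10 (restock 33): 12 + 33 = 45
  Event 11 (restock 34): 45 + 34 = 79
  Event 12 (restock 7): 79 + 7 = 86
  Event 13 (sale 7): sell min(7,86)=7. stock: 86 - 7 = 79. total_sold = 41
Final: stock = 79, total_sold = 41

Checking against threshold 9:
  After event 1: stock=12 > 9
  After event 2: stock=1 <= 9 -> ALERT
  After event 3: stock=0 <= 9 -> ALERT
  After event 4: stock=0 <= 9 -> ALERT
  After event 5: stock=0 <= 9 -> ALERT
  After event 6: stock=0 <= 9 -> ALERT
  After event 7: stock=0 <= 9 -> ALERT
  After event 8: stock=1 <= 9 -> ALERT
  After event 9: stock=12 > 9
  After event 10: stock=45 > 9
  After event 11: stock=79 > 9
  After event 12: stock=86 > 9
  After event 13: stock=79 > 9
Alert events: [2, 3, 4, 5, 6, 7, 8]. Count = 7

Answer: 7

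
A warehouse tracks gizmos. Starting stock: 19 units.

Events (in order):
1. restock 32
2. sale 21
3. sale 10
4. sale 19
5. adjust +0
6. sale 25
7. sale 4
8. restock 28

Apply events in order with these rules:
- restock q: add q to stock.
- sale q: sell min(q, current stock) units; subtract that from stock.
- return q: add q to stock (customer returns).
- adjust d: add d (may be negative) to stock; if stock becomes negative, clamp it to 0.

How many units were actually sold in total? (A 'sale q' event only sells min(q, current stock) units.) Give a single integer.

Answer: 51

Derivation:
Processing events:
Start: stock = 19
  Event 1 (restock 32): 19 + 32 = 51
  Event 2 (sale 21): sell min(21,51)=21. stock: 51 - 21 = 30. total_sold = 21
  Event 3 (sale 10): sell min(10,30)=10. stock: 30 - 10 = 20. total_sold = 31
  Event 4 (sale 19): sell min(19,20)=19. stock: 20 - 19 = 1. total_sold = 50
  Event 5 (adjust +0): 1 + 0 = 1
  Event 6 (sale 25): sell min(25,1)=1. stock: 1 - 1 = 0. total_sold = 51
  Event 7 (sale 4): sell min(4,0)=0. stock: 0 - 0 = 0. total_sold = 51
  Event 8 (restock 28): 0 + 28 = 28
Final: stock = 28, total_sold = 51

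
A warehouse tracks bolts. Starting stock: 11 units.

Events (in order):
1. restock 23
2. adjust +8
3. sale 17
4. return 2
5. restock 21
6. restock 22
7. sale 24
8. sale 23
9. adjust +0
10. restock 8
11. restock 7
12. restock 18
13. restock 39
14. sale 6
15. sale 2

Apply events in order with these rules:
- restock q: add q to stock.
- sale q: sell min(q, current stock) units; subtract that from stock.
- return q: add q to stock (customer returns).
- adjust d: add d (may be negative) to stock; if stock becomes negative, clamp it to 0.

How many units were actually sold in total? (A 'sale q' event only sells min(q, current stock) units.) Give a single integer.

Processing events:
Start: stock = 11
  Event 1 (restock 23): 11 + 23 = 34
  Event 2 (adjust +8): 34 + 8 = 42
  Event 3 (sale 17): sell min(17,42)=17. stock: 42 - 17 = 25. total_sold = 17
  Event 4 (return 2): 25 + 2 = 27
  Event 5 (restock 21): 27 + 21 = 48
  Event 6 (restock 22): 48 + 22 = 70
  Event 7 (sale 24): sell min(24,70)=24. stock: 70 - 24 = 46. total_sold = 41
  Event 8 (sale 23): sell min(23,46)=23. stock: 46 - 23 = 23. total_sold = 64
  Event 9 (adjust +0): 23 + 0 = 23
  Event 10 (restock 8): 23 + 8 = 31
  Event 11 (restock 7): 31 + 7 = 38
  Event 12 (restock 18): 38 + 18 = 56
  Event 13 (restock 39): 56 + 39 = 95
  Event 14 (sale 6): sell min(6,95)=6. stock: 95 - 6 = 89. total_sold = 70
  Event 15 (sale 2): sell min(2,89)=2. stock: 89 - 2 = 87. total_sold = 72
Final: stock = 87, total_sold = 72

Answer: 72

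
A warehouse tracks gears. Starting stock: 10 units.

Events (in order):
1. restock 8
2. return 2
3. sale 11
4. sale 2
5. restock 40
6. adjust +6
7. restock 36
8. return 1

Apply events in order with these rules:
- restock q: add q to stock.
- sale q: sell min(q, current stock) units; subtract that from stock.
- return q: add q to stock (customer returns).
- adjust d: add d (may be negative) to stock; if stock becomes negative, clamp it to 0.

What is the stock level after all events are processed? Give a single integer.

Processing events:
Start: stock = 10
  Event 1 (restock 8): 10 + 8 = 18
  Event 2 (return 2): 18 + 2 = 20
  Event 3 (sale 11): sell min(11,20)=11. stock: 20 - 11 = 9. total_sold = 11
  Event 4 (sale 2): sell min(2,9)=2. stock: 9 - 2 = 7. total_sold = 13
  Event 5 (restock 40): 7 + 40 = 47
  Event 6 (adjust +6): 47 + 6 = 53
  Event 7 (restock 36): 53 + 36 = 89
  Event 8 (return 1): 89 + 1 = 90
Final: stock = 90, total_sold = 13

Answer: 90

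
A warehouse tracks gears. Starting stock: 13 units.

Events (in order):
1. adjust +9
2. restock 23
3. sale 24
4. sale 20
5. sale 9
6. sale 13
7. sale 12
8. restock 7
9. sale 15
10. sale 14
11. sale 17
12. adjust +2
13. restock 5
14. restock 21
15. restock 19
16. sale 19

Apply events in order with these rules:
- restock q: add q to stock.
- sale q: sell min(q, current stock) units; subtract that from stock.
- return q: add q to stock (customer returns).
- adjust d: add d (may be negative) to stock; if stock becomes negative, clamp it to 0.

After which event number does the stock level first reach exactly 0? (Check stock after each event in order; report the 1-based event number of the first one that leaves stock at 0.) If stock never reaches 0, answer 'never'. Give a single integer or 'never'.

Answer: 5

Derivation:
Processing events:
Start: stock = 13
  Event 1 (adjust +9): 13 + 9 = 22
  Event 2 (restock 23): 22 + 23 = 45
  Event 3 (sale 24): sell min(24,45)=24. stock: 45 - 24 = 21. total_sold = 24
  Event 4 (sale 20): sell min(20,21)=20. stock: 21 - 20 = 1. total_sold = 44
  Event 5 (sale 9): sell min(9,1)=1. stock: 1 - 1 = 0. total_sold = 45
  Event 6 (sale 13): sell min(13,0)=0. stock: 0 - 0 = 0. total_sold = 45
  Event 7 (sale 12): sell min(12,0)=0. stock: 0 - 0 = 0. total_sold = 45
  Event 8 (restock 7): 0 + 7 = 7
  Event 9 (sale 15): sell min(15,7)=7. stock: 7 - 7 = 0. total_sold = 52
  Event 10 (sale 14): sell min(14,0)=0. stock: 0 - 0 = 0. total_sold = 52
  Event 11 (sale 17): sell min(17,0)=0. stock: 0 - 0 = 0. total_sold = 52
  Event 12 (adjust +2): 0 + 2 = 2
  Event 13 (restock 5): 2 + 5 = 7
  Event 14 (restock 21): 7 + 21 = 28
  Event 15 (restock 19): 28 + 19 = 47
  Event 16 (sale 19): sell min(19,47)=19. stock: 47 - 19 = 28. total_sold = 71
Final: stock = 28, total_sold = 71

First zero at event 5.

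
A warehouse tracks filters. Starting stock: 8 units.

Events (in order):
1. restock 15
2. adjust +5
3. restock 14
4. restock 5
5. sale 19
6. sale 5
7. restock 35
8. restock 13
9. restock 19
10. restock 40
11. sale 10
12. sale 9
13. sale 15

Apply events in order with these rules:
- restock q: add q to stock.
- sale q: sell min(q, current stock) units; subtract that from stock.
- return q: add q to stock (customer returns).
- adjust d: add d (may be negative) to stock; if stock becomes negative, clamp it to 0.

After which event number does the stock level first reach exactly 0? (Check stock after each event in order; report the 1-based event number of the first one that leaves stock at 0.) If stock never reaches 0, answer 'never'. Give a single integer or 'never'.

Processing events:
Start: stock = 8
  Event 1 (restock 15): 8 + 15 = 23
  Event 2 (adjust +5): 23 + 5 = 28
  Event 3 (restock 14): 28 + 14 = 42
  Event 4 (restock 5): 42 + 5 = 47
  Event 5 (sale 19): sell min(19,47)=19. stock: 47 - 19 = 28. total_sold = 19
  Event 6 (sale 5): sell min(5,28)=5. stock: 28 - 5 = 23. total_sold = 24
  Event 7 (restock 35): 23 + 35 = 58
  Event 8 (restock 13): 58 + 13 = 71
  Event 9 (restock 19): 71 + 19 = 90
  Event 10 (restock 40): 90 + 40 = 130
  Event 11 (sale 10): sell min(10,130)=10. stock: 130 - 10 = 120. total_sold = 34
  Event 12 (sale 9): sell min(9,120)=9. stock: 120 - 9 = 111. total_sold = 43
  Event 13 (sale 15): sell min(15,111)=15. stock: 111 - 15 = 96. total_sold = 58
Final: stock = 96, total_sold = 58

Stock never reaches 0.

Answer: never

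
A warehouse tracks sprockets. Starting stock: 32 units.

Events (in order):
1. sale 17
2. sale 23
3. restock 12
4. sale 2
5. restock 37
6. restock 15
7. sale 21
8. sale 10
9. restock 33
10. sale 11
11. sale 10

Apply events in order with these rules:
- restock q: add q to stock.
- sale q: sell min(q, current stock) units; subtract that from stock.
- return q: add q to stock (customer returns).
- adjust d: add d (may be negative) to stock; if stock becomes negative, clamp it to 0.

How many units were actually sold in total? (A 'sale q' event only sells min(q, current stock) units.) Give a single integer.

Answer: 86

Derivation:
Processing events:
Start: stock = 32
  Event 1 (sale 17): sell min(17,32)=17. stock: 32 - 17 = 15. total_sold = 17
  Event 2 (sale 23): sell min(23,15)=15. stock: 15 - 15 = 0. total_sold = 32
  Event 3 (restock 12): 0 + 12 = 12
  Event 4 (sale 2): sell min(2,12)=2. stock: 12 - 2 = 10. total_sold = 34
  Event 5 (restock 37): 10 + 37 = 47
  Event 6 (restock 15): 47 + 15 = 62
  Event 7 (sale 21): sell min(21,62)=21. stock: 62 - 21 = 41. total_sold = 55
  Event 8 (sale 10): sell min(10,41)=10. stock: 41 - 10 = 31. total_sold = 65
  Event 9 (restock 33): 31 + 33 = 64
  Event 10 (sale 11): sell min(11,64)=11. stock: 64 - 11 = 53. total_sold = 76
  Event 11 (sale 10): sell min(10,53)=10. stock: 53 - 10 = 43. total_sold = 86
Final: stock = 43, total_sold = 86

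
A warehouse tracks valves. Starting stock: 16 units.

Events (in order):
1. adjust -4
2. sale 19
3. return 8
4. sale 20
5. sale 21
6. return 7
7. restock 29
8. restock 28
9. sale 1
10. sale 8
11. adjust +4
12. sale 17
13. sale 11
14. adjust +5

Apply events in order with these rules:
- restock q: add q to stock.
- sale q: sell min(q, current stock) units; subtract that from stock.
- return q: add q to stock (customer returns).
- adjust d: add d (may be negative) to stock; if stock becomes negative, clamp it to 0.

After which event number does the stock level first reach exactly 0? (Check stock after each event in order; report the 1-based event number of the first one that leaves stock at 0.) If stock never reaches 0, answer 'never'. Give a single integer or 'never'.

Processing events:
Start: stock = 16
  Event 1 (adjust -4): 16 + -4 = 12
  Event 2 (sale 19): sell min(19,12)=12. stock: 12 - 12 = 0. total_sold = 12
  Event 3 (return 8): 0 + 8 = 8
  Event 4 (sale 20): sell min(20,8)=8. stock: 8 - 8 = 0. total_sold = 20
  Event 5 (sale 21): sell min(21,0)=0. stock: 0 - 0 = 0. total_sold = 20
  Event 6 (return 7): 0 + 7 = 7
  Event 7 (restock 29): 7 + 29 = 36
  Event 8 (restock 28): 36 + 28 = 64
  Event 9 (sale 1): sell min(1,64)=1. stock: 64 - 1 = 63. total_sold = 21
  Event 10 (sale 8): sell min(8,63)=8. stock: 63 - 8 = 55. total_sold = 29
  Event 11 (adjust +4): 55 + 4 = 59
  Event 12 (sale 17): sell min(17,59)=17. stock: 59 - 17 = 42. total_sold = 46
  Event 13 (sale 11): sell min(11,42)=11. stock: 42 - 11 = 31. total_sold = 57
  Event 14 (adjust +5): 31 + 5 = 36
Final: stock = 36, total_sold = 57

First zero at event 2.

Answer: 2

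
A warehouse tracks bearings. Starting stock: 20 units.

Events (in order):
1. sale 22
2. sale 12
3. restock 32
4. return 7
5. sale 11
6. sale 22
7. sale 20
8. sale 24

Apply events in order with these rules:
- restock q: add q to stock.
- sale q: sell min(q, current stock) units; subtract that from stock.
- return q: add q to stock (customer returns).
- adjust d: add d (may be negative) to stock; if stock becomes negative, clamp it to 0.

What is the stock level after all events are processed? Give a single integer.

Processing events:
Start: stock = 20
  Event 1 (sale 22): sell min(22,20)=20. stock: 20 - 20 = 0. total_sold = 20
  Event 2 (sale 12): sell min(12,0)=0. stock: 0 - 0 = 0. total_sold = 20
  Event 3 (restock 32): 0 + 32 = 32
  Event 4 (return 7): 32 + 7 = 39
  Event 5 (sale 11): sell min(11,39)=11. stock: 39 - 11 = 28. total_sold = 31
  Event 6 (sale 22): sell min(22,28)=22. stock: 28 - 22 = 6. total_sold = 53
  Event 7 (sale 20): sell min(20,6)=6. stock: 6 - 6 = 0. total_sold = 59
  Event 8 (sale 24): sell min(24,0)=0. stock: 0 - 0 = 0. total_sold = 59
Final: stock = 0, total_sold = 59

Answer: 0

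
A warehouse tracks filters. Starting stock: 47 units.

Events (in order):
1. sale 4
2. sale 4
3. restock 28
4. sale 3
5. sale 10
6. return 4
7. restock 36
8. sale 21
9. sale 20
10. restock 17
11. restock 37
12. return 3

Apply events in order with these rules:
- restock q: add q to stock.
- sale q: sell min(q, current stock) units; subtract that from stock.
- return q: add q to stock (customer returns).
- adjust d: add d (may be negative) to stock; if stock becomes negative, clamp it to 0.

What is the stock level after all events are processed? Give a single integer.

Answer: 110

Derivation:
Processing events:
Start: stock = 47
  Event 1 (sale 4): sell min(4,47)=4. stock: 47 - 4 = 43. total_sold = 4
  Event 2 (sale 4): sell min(4,43)=4. stock: 43 - 4 = 39. total_sold = 8
  Event 3 (restock 28): 39 + 28 = 67
  Event 4 (sale 3): sell min(3,67)=3. stock: 67 - 3 = 64. total_sold = 11
  Event 5 (sale 10): sell min(10,64)=10. stock: 64 - 10 = 54. total_sold = 21
  Event 6 (return 4): 54 + 4 = 58
  Event 7 (restock 36): 58 + 36 = 94
  Event 8 (sale 21): sell min(21,94)=21. stock: 94 - 21 = 73. total_sold = 42
  Event 9 (sale 20): sell min(20,73)=20. stock: 73 - 20 = 53. total_sold = 62
  Event 10 (restock 17): 53 + 17 = 70
  Event 11 (restock 37): 70 + 37 = 107
  Event 12 (return 3): 107 + 3 = 110
Final: stock = 110, total_sold = 62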